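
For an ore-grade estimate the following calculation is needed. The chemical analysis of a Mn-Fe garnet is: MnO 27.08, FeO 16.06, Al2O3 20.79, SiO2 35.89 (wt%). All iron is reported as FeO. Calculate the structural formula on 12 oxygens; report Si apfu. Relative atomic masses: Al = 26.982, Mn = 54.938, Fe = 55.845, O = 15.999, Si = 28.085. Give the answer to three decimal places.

MnO: 27.08/70.937 = 0.38175 mol → 0.38175 mol Mn, 0.38175 mol O.
FeO: 16.06/71.844 = 0.22354 mol → 0.22354 mol Fe, 0.22354 mol O.
Al2O3: 20.79/101.961 = 0.20390 mol → 0.40780 mol Al, 0.61170 mol O.
SiO2: 35.89/60.083 = 0.59734 mol → 0.59734 mol Si, 1.19468 mol O.
Total oxygen = 2.41167 mol. Normalization factor = 12/2.41167 = 4.97581.
Si per 12 O = 0.59734 × 4.97581 = 2.972.

2.972 Si apfu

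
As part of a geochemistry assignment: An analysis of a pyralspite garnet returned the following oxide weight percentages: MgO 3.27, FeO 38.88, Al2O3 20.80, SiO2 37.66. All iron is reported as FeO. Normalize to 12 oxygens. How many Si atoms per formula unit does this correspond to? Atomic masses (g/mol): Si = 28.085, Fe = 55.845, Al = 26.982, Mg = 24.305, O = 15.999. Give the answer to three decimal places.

3.023 Si apfu

MgO: 3.27/40.304 = 0.08113 mol → 0.08113 mol Mg, 0.08113 mol O.
FeO: 38.88/71.844 = 0.54117 mol → 0.54117 mol Fe, 0.54117 mol O.
Al2O3: 20.80/101.961 = 0.20400 mol → 0.40800 mol Al, 0.61200 mol O.
SiO2: 37.66/60.083 = 0.62680 mol → 0.62680 mol Si, 1.25360 mol O.
Total oxygen = 2.48790 mol. Normalization factor = 12/2.48790 = 4.82334.
Si per 12 O = 0.62680 × 4.82334 = 3.023.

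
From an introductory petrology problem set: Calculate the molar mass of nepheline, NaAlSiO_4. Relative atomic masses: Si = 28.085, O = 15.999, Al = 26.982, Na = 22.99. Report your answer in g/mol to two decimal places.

Na: 1 × 22.99 = 22.9900
Al: 1 × 26.982 = 26.9820
Si: 1 × 28.085 = 28.0850
O: 4 × 15.999 = 63.9960
Summing the contributions gives the formula mass.

142.05 g/mol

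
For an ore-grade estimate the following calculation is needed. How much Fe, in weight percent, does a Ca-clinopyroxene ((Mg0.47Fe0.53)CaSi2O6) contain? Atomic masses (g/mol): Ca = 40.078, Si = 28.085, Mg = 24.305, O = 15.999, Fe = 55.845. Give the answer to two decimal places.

M((Mg0.47Fe0.53)CaSi2O6) = 233.263 g/mol.
Fe contributes 0.53 × 55.845 = 29.598 g per mole.
29.598/233.263 = 0.1269 → 12.69%.

12.69 weight percent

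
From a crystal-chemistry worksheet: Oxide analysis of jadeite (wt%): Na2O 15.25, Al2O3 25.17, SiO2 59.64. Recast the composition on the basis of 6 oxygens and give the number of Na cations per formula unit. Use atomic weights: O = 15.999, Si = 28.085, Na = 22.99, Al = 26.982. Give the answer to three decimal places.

Na2O: 15.25/61.979 = 0.24605 mol → 0.49210 mol Na, 0.24605 mol O.
Al2O3: 25.17/101.961 = 0.24686 mol → 0.49372 mol Al, 0.74058 mol O.
SiO2: 59.64/60.083 = 0.99263 mol → 0.99263 mol Si, 1.98526 mol O.
Total oxygen = 2.97189 mol. Normalization factor = 6/2.97189 = 2.01892.
Na per 6 O = 0.49210 × 2.01892 = 0.994.

0.994 Na apfu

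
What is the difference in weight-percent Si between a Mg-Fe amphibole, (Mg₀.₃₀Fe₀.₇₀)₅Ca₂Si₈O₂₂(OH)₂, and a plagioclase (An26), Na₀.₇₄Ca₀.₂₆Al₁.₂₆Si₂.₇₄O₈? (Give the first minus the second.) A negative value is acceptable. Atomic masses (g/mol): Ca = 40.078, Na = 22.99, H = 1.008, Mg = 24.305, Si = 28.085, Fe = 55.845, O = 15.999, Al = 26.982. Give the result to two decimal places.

-4.54 percentage points

Si in (Mg₀.₃₀Fe₀.₇₀)₅Ca₂Si₈O₂₂(OH)₂: molar mass 922.743 g/mol; 8×28.085 = 224.680 g → 24.35 wt%.
Si in Na₀.₇₄Ca₀.₂₆Al₁.₂₆Si₂.₇₄O₈: molar mass 266.375 g/mol; 2.74×28.085 = 76.953 g → 28.89 wt%.
Difference = 24.35 − 28.89 = -4.54 percentage points.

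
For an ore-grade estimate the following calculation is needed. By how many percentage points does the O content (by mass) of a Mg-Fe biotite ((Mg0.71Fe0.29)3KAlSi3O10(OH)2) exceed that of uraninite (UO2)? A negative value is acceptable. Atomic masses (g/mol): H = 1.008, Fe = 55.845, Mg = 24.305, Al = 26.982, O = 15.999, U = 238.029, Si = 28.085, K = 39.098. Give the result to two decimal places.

31.32 percentage points

First mineral: 191.988 g O in 444.694 g formula = 43.17 wt% O.
Second mineral: 31.998 g O in 270.027 g formula = 11.85 wt% O.
43.17% − 11.85% gives a difference of 31.32 percentage points.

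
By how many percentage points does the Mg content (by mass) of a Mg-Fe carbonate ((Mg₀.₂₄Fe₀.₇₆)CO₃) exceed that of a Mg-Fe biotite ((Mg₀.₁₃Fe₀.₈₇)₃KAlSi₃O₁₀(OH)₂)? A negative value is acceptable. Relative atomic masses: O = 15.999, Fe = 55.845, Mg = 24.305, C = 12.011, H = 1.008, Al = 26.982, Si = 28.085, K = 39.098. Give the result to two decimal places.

3.49 percentage points

M((Mg₀.₂₄Fe₀.₇₆)CO₃) = 108.283 g/mol, so wt% Mg = 5.833/108.283 × 100 = 5.39%.
M((Mg₀.₁₃Fe₀.₈₇)₃KAlSi₃O₁₀(OH)₂) = 499.573 g/mol, so wt% Mg = 9.479/499.573 × 100 = 1.90%.
5.39 − 1.90 = 3.49 pp.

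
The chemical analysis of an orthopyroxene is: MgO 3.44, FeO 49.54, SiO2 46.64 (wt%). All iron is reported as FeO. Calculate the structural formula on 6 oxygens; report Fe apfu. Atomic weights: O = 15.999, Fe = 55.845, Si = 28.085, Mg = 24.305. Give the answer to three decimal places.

1.778 Fe apfu

3.44 wt% MgO ÷ 40.304 g/mol = 0.08535 mol, giving 0.08535 Mg and 0.08535 O.
49.54 wt% FeO ÷ 71.844 g/mol = 0.68955 mol, giving 0.68955 Fe and 0.68955 O.
46.64 wt% SiO2 ÷ 60.083 g/mol = 0.77626 mol, giving 0.77626 Si and 1.55252 O.
Oxygen sums to 2.32742; scaling by 6/2.32742 = 2.57796 puts the formula on 6 O.
Fe: 0.68955 × 2.57796 = 1.778 atoms per formula unit.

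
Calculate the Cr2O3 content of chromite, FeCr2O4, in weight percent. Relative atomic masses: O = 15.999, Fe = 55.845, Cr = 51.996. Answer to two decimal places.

Formula mass = 223.833 g/mol.
2 Cr → 1.0000 mol Cr2O3 per formula unit; M(Cr2O3) = 151.989, so Cr2O3 mass = 151.989 g.
151.989/223.833 × 100 = 67.90 wt%.

67.90 wt%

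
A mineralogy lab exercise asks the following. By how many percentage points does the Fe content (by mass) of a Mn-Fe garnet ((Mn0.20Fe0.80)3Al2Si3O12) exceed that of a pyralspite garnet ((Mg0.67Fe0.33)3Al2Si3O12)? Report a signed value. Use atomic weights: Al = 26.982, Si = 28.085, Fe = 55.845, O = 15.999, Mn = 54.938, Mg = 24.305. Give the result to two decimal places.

M((Mn0.20Fe0.80)3Al2Si3O12) = 497.198 g/mol, so wt% Fe = 134.028/497.198 × 100 = 26.96%.
M((Mg0.67Fe0.33)3Al2Si3O12) = 434.347 g/mol, so wt% Fe = 55.287/434.347 × 100 = 12.73%.
26.96 − 12.73 = 14.23 pp.

14.23 percentage points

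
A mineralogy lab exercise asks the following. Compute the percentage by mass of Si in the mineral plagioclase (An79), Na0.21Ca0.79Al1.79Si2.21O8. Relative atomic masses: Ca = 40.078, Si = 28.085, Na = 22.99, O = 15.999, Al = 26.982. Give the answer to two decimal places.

22.58 wt%

Formula mass = 0.21·22.99 + 0.79·40.078 + 1.79·26.982 + 2.21·28.085 + 8·15.999 = 274.847 g/mol, of which 62.068 g is Si.
So Si makes up 62.068/274.847 = 0.2258 of the mass, i.e. 22.58%.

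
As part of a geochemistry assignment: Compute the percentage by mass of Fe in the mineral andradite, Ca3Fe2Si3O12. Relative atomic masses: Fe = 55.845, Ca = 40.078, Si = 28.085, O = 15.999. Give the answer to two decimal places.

21.98 wt%

M(Ca3Fe2Si3O12) = 508.167 g/mol.
Fe contributes 2 × 55.845 = 111.690 g per mole.
111.690/508.167 = 0.2198 → 21.98%.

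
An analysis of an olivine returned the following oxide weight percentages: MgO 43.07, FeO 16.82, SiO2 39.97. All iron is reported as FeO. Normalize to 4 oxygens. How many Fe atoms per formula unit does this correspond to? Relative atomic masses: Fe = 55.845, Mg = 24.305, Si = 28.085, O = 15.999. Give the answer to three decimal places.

0.356 Fe apfu

43.07 wt% MgO ÷ 40.304 g/mol = 1.06863 mol, giving 1.06863 Mg and 1.06863 O.
16.82 wt% FeO ÷ 71.844 g/mol = 0.23412 mol, giving 0.23412 Fe and 0.23412 O.
39.97 wt% SiO2 ÷ 60.083 g/mol = 0.66525 mol, giving 0.66525 Si and 1.33050 O.
Oxygen sums to 2.63325; scaling by 4/2.63325 = 1.51904 puts the formula on 4 O.
Fe: 0.23412 × 1.51904 = 0.356 atoms per formula unit.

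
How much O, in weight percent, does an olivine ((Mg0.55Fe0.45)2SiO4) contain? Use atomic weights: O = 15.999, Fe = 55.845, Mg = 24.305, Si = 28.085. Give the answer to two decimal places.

M((Mg0.55Fe0.45)2SiO4) = 169.077 g/mol.
O contributes 4 × 15.999 = 63.996 g per mole.
63.996/169.077 = 0.3785 → 37.85%.

37.85 weight percent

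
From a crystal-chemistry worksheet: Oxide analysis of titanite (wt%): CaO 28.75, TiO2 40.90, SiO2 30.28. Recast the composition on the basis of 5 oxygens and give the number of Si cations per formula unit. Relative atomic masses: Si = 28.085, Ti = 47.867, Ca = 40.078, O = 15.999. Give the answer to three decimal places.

CaO (M=56.077): mol = 0.51269; Ca = 0.51269, O = 0.51269.
TiO2 (M=79.865): mol = 0.51211; Ti = 0.51211, O = 1.02422.
SiO2 (M=60.083): mol = 0.50397; Si = 0.50397, O = 1.00794.
ΣO = 2.54485; factor = 5/ΣO = 1.96475.
Si apfu = 0.50397 × 1.96475 = 0.990.

0.990 Si apfu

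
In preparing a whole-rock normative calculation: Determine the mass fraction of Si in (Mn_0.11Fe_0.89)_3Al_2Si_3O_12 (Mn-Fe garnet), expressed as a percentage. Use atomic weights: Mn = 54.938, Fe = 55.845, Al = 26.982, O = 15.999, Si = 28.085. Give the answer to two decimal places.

16.94 wt%

Molar mass of (Mn_0.11Fe_0.89)_3Al_2Si_3O_12: 0.33*54.938 + 2.67*55.845 + 2*26.982 + 3*28.085 + 12*15.999 = 497.443 g/mol.
Mass of Si per formula unit: 3 × 28.085 = 84.255 g.
Weight fraction Si = 84.255 / 497.443 = 0.1694.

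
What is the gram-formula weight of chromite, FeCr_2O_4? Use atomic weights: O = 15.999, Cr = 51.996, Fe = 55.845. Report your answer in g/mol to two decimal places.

M = 1*55.845 + 2*51.996 + 4*15.999

223.83 g/mol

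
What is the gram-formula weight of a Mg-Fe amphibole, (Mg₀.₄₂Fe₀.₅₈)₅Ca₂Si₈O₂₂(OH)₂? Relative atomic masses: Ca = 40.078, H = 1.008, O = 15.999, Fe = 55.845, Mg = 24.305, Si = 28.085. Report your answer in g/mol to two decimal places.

903.82 g/mol

The formula mass is the sum 2.10×24.305 + 2.90×55.845 + 2×40.078 + 8×28.085 + 24×15.999 + 2×1.008.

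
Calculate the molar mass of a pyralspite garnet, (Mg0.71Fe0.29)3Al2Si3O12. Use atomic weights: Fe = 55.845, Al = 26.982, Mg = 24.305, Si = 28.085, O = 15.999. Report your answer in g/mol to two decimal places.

The formula mass is the sum 2.13(24.305) + 0.87(55.845) + 2(26.982) + 3(28.085) + 12(15.999).

430.56 g/mol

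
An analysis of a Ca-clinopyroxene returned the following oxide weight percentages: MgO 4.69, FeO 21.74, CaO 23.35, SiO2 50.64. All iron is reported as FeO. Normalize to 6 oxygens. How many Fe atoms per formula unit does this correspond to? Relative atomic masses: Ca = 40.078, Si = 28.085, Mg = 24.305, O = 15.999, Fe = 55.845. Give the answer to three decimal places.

0.720 Fe apfu

4.69 wt% MgO ÷ 40.304 g/mol = 0.11637 mol, giving 0.11637 Mg and 0.11637 O.
21.74 wt% FeO ÷ 71.844 g/mol = 0.30260 mol, giving 0.30260 Fe and 0.30260 O.
23.35 wt% CaO ÷ 56.077 g/mol = 0.41639 mol, giving 0.41639 Ca and 0.41639 O.
50.64 wt% SiO2 ÷ 60.083 g/mol = 0.84283 mol, giving 0.84283 Si and 1.68566 O.
Oxygen sums to 2.52102; scaling by 6/2.52102 = 2.37999 puts the formula on 6 O.
Fe: 0.30260 × 2.37999 = 0.720 atoms per formula unit.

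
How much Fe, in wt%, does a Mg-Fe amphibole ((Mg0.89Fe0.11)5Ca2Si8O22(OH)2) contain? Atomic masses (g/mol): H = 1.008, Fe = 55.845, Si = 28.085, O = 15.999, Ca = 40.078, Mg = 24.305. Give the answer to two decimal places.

3.70 wt%

M((Mg0.89Fe0.11)5Ca2Si8O22(OH)2) = 829.700 g/mol.
Fe contributes 0.55 × 55.845 = 30.715 g per mole.
30.715/829.700 = 0.0370 → 3.70%.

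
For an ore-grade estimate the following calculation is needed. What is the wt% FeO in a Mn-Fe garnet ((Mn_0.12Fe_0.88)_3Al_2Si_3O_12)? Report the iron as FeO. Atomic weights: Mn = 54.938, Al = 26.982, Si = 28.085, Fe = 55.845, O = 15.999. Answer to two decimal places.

Molar mass of (Mn_0.12Fe_0.88)_3Al_2Si_3O_12 = 0.36·54.938 + 2.64·55.845 + 2·26.982 + 3·28.085 + 12·15.999 = 497.415 g/mol.
Each formula unit contains 2.64 Fe, equivalent to 2.64/1 = 2.6400 mol FeO.
M(FeO) = 1×55.845 + 1×15.999 = 71.844 g/mol.
Mass of FeO per formula unit = 2.6400 × 71.844 = 189.668 g.
FeO wt% = 189.668 / 497.415 × 100 = 38.13%.

38.13 wt%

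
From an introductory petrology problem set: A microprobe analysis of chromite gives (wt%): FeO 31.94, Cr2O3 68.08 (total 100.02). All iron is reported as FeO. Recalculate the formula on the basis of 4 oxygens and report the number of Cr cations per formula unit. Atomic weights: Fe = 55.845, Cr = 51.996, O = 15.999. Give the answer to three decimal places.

2.004 Cr apfu

31.94 wt% FeO ÷ 71.844 g/mol = 0.44457 mol, giving 0.44457 Fe and 0.44457 O.
68.08 wt% Cr2O3 ÷ 151.989 g/mol = 0.44793 mol, giving 0.89586 Cr and 1.34379 O.
Oxygen sums to 1.78836; scaling by 4/1.78836 = 2.23669 puts the formula on 4 O.
Cr: 0.89586 × 2.23669 = 2.004 atoms per formula unit.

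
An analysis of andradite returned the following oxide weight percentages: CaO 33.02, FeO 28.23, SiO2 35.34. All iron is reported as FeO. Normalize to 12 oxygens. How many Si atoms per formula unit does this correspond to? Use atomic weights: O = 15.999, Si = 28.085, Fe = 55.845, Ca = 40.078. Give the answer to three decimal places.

3.271 Si apfu

CaO: 33.02/56.077 = 0.58883 mol → 0.58883 mol Ca, 0.58883 mol O.
FeO: 28.23/71.844 = 0.39293 mol → 0.39293 mol Fe, 0.39293 mol O.
SiO2: 35.34/60.083 = 0.58819 mol → 0.58819 mol Si, 1.17638 mol O.
Total oxygen = 2.15814 mol. Normalization factor = 12/2.15814 = 5.56034.
Si per 12 O = 0.58819 × 5.56034 = 3.271.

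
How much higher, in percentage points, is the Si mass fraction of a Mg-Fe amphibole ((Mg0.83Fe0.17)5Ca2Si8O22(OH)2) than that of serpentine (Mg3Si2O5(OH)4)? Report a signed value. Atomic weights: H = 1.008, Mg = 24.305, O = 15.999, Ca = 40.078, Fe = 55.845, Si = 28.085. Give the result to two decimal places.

6.50 percentage points

Si in (Mg0.83Fe0.17)5Ca2Si8O22(OH)2: molar mass 839.162 g/mol; 8×28.085 = 224.680 g → 26.77 wt%.
Si in Mg3Si2O5(OH)4: molar mass 277.108 g/mol; 2×28.085 = 56.170 g → 20.27 wt%.
Difference = 26.77 − 20.27 = 6.50 percentage points.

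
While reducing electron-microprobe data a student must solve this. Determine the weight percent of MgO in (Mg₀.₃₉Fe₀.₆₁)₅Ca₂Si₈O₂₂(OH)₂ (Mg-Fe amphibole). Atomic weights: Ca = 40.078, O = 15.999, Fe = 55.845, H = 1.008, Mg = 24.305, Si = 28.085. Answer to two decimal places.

8.65 wt%

Formula mass = 908.550 g/mol.
1.95 Mg → 1.9500 mol MgO per formula unit; M(MgO) = 40.304, so MgO mass = 78.593 g.
78.593/908.550 × 100 = 8.65 wt%.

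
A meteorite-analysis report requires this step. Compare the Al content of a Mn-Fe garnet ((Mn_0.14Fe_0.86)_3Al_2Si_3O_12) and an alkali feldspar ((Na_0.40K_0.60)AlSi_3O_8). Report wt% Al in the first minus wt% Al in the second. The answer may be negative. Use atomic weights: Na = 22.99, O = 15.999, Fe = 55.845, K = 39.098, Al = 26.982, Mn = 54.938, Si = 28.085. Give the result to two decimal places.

0.93 percentage points

First mineral: 53.964 g Al in 497.361 g formula = 10.85 wt% Al.
Second mineral: 26.982 g Al in 271.884 g formula = 9.92 wt% Al.
10.85% − 9.92% gives a difference of 0.93 percentage points.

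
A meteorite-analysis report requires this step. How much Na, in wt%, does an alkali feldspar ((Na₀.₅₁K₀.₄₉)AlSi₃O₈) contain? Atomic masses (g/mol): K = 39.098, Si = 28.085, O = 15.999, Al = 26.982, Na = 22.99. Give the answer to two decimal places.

M((Na₀.₅₁K₀.₄₉)AlSi₃O₈) = 270.112 g/mol.
Na contributes 0.51 × 22.99 = 11.725 g per mole.
11.725/270.112 = 0.0434 → 4.34%.

4.34 wt%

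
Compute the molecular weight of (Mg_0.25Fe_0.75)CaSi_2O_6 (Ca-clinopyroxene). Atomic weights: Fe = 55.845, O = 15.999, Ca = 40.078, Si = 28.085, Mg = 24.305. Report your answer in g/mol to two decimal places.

The formula mass is the sum 0.25×24.305 + 0.75×55.845 + 1×40.078 + 2×28.085 + 6×15.999.

240.20 g/mol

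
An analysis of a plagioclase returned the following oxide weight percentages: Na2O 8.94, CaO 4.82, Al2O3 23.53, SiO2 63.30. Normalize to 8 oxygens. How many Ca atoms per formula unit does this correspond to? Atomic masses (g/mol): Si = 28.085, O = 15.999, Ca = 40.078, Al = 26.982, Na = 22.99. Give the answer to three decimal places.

8.94 wt% Na2O ÷ 61.979 g/mol = 0.14424 mol, giving 0.28848 Na and 0.14424 O.
4.82 wt% CaO ÷ 56.077 g/mol = 0.08595 mol, giving 0.08595 Ca and 0.08595 O.
23.53 wt% Al2O3 ÷ 101.961 g/mol = 0.23077 mol, giving 0.46154 Al and 0.69231 O.
63.30 wt% SiO2 ÷ 60.083 g/mol = 1.05354 mol, giving 1.05354 Si and 2.10708 O.
Oxygen sums to 3.02958; scaling by 8/3.02958 = 2.64063 puts the formula on 8 O.
Ca: 0.08595 × 2.64063 = 0.227 atoms per formula unit.

0.227 Ca apfu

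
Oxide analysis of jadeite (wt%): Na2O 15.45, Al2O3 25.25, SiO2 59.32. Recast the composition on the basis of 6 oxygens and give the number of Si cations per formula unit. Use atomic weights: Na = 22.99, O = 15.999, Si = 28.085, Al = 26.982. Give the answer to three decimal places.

Na2O (M=61.979): mol = 0.24928; Na = 0.49856, O = 0.24928.
Al2O3 (M=101.961): mol = 0.24764; Al = 0.49528, O = 0.74292.
SiO2 (M=60.083): mol = 0.98730; Si = 0.98730, O = 1.97460.
ΣO = 2.96680; factor = 6/ΣO = 2.02238.
Si apfu = 0.98730 × 2.02238 = 1.997.

1.997 Si apfu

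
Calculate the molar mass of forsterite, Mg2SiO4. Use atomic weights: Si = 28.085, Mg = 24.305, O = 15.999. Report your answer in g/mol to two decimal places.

The formula mass is the sum 2·24.305 + 1·28.085 + 4·15.999.

140.69 g/mol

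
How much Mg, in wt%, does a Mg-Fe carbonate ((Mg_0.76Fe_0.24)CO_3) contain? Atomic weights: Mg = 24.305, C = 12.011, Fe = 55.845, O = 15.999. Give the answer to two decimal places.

Formula mass = 0.76×24.305 + 0.24×55.845 + 1×12.011 + 3×15.999 = 91.883 g/mol, of which 18.472 g is Mg.
So Mg makes up 18.472/91.883 = 0.2010 of the mass, i.e. 20.10%.

20.10 wt%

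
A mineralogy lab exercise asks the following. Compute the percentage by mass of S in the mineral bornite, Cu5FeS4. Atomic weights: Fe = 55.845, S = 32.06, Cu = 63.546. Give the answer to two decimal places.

25.56 mass %

M(Cu5FeS4) = 501.815 g/mol.
S contributes 4 × 32.06 = 128.240 g per mole.
128.240/501.815 = 0.2556 → 25.56%.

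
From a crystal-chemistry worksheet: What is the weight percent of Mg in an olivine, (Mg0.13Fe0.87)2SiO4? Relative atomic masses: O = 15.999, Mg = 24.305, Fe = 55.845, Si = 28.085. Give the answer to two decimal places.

Molar mass of (Mg0.13Fe0.87)2SiO4: 0.26*24.305 + 1.74*55.845 + 1*28.085 + 4*15.999 = 195.571 g/mol.
Mass of Mg per formula unit: 0.26 × 24.305 = 6.319 g.
Weight fraction Mg = 6.319 / 195.571 = 0.0323.

3.23 weight percent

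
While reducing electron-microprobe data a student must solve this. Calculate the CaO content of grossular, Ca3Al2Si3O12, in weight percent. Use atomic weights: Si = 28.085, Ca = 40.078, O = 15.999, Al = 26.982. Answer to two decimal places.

37.35 wt%

M(Ca3Al2Si3O12) = 450.441 g/mol; M(CaO) = 56.077 g/mol.
Moles CaO per formula unit = 3 Ca ÷ 1 = 3.0000.
CaO fraction = (3.0000 × 56.077) / 450.441 = 168.231/450.441 = 0.3735.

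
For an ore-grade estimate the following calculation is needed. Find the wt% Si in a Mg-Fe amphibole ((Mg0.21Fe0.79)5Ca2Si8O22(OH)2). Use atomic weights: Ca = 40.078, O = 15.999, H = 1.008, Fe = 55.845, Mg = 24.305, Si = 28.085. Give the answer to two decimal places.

23.98 mass %

M((Mg0.21Fe0.79)5Ca2Si8O22(OH)2) = 936.936 g/mol.
Si contributes 8 × 28.085 = 224.680 g per mole.
224.680/936.936 = 0.2398 → 23.98%.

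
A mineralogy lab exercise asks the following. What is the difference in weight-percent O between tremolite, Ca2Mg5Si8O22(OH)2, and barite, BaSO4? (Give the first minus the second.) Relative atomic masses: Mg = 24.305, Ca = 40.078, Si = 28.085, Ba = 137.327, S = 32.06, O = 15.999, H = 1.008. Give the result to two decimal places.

First mineral: 383.976 g O in 812.353 g formula = 47.27 wt% O.
Second mineral: 63.996 g O in 233.383 g formula = 27.42 wt% O.
47.27% − 27.42% gives a difference of 19.85 percentage points.

19.85 percentage points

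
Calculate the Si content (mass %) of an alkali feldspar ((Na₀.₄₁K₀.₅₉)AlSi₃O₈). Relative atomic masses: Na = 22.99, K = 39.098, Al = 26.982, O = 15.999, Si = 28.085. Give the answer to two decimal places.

Molar mass of (Na₀.₄₁K₀.₅₉)AlSi₃O₈: 0.41*22.99 + 0.59*39.098 + 1*26.982 + 3*28.085 + 8*15.999 = 271.723 g/mol.
Mass of Si per formula unit: 3 × 28.085 = 84.255 g.
Weight fraction Si = 84.255 / 271.723 = 0.3101.

31.01 mass %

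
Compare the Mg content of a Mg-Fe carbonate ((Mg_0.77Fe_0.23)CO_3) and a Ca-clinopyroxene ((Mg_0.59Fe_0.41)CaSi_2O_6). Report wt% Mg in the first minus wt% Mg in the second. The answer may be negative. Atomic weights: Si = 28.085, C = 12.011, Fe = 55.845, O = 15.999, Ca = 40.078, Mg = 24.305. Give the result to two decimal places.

14.19 percentage points

Mg in (Mg_0.77Fe_0.23)CO_3: molar mass 91.567 g/mol; 0.77×24.305 = 18.715 g → 20.44 wt%.
Mg in (Mg_0.59Fe_0.41)CaSi_2O_6: molar mass 229.478 g/mol; 0.59×24.305 = 14.340 g → 6.25 wt%.
Difference = 20.44 − 6.25 = 14.19 percentage points.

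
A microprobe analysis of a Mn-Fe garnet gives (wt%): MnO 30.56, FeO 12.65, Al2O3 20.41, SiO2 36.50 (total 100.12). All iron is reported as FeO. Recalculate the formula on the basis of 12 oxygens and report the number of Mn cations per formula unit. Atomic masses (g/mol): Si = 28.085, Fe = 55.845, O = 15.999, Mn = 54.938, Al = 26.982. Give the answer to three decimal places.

2.134 Mn apfu

MnO: 30.56/70.937 = 0.43080 mol → 0.43080 mol Mn, 0.43080 mol O.
FeO: 12.65/71.844 = 0.17608 mol → 0.17608 mol Fe, 0.17608 mol O.
Al2O3: 20.41/101.961 = 0.20017 mol → 0.40034 mol Al, 0.60051 mol O.
SiO2: 36.50/60.083 = 0.60749 mol → 0.60749 mol Si, 1.21498 mol O.
Total oxygen = 2.42237 mol. Normalization factor = 12/2.42237 = 4.95383.
Mn per 12 O = 0.43080 × 4.95383 = 2.134.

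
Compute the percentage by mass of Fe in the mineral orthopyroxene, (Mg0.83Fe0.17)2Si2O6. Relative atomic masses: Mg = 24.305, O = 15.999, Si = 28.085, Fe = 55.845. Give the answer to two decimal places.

M((Mg0.83Fe0.17)2Si2O6) = 211.498 g/mol.
Fe contributes 0.34 × 55.845 = 18.987 g per mole.
18.987/211.498 = 0.0898 → 8.98%.

8.98 weight percent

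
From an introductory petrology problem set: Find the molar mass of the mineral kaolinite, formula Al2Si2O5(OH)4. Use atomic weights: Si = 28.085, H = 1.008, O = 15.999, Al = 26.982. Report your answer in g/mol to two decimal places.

The formula mass is the sum 2(26.982) + 2(28.085) + 9(15.999) + 4(1.008).

258.16 g/mol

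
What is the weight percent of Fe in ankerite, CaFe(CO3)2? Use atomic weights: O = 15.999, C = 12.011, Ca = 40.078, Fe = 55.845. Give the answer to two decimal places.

M(CaFe(CO3)2) = 215.939 g/mol.
Fe contributes 1 × 55.845 = 55.845 g per mole.
55.845/215.939 = 0.2586 → 25.86%.

25.86 wt%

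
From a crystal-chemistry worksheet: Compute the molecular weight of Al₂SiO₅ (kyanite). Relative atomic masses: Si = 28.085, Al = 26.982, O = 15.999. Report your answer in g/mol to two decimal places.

The formula mass is the sum 2*26.982 + 1*28.085 + 5*15.999.

162.04 g/mol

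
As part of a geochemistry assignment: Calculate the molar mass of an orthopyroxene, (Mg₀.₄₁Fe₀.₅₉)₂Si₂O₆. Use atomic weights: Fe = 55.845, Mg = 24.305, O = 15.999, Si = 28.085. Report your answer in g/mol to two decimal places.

237.99 g/mol

The formula mass is the sum 0.82(24.305) + 1.18(55.845) + 2(28.085) + 6(15.999).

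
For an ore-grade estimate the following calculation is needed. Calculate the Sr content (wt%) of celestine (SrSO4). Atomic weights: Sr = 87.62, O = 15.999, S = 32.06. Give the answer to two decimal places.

M(SrSO4) = 183.676 g/mol.
Sr contributes 1 × 87.62 = 87.620 g per mole.
87.620/183.676 = 0.4770 → 47.70%.

47.70 wt%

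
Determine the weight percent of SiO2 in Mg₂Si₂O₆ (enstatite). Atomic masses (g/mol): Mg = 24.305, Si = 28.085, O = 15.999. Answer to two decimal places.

59.85 wt%

M(Mg₂Si₂O₆) = 200.774 g/mol; M(SiO2) = 60.083 g/mol.
Moles SiO2 per formula unit = 2 Si ÷ 1 = 2.0000.
SiO2 fraction = (2.0000 × 60.083) / 200.774 = 120.166/200.774 = 0.5985.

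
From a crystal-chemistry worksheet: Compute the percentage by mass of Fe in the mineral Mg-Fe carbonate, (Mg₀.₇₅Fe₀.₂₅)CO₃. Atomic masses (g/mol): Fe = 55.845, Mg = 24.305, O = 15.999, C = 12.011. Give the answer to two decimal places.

M((Mg₀.₇₅Fe₀.₂₅)CO₃) = 92.198 g/mol.
Fe contributes 0.25 × 55.845 = 13.961 g per mole.
13.961/92.198 = 0.1514 → 15.14%.

15.14 wt%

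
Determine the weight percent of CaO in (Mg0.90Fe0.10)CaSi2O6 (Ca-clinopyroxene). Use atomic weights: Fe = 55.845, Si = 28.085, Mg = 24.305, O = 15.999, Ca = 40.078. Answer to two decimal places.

Molar mass of (Mg0.90Fe0.10)CaSi2O6 = 0.90·24.305 + 0.10·55.845 + 1·40.078 + 2·28.085 + 6·15.999 = 219.701 g/mol.
Each formula unit contains 1 Ca, equivalent to 1/1 = 1.0000 mol CaO.
M(CaO) = 1×40.078 + 1×15.999 = 56.077 g/mol.
Mass of CaO per formula unit = 1.0000 × 56.077 = 56.077 g.
CaO wt% = 56.077 / 219.701 × 100 = 25.52%.

25.52 wt%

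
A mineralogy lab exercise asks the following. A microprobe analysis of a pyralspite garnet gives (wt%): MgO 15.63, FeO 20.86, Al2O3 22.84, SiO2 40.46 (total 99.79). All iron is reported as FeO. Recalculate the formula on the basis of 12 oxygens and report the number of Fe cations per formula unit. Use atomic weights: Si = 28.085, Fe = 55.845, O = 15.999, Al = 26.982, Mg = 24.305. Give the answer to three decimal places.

15.63 wt% MgO ÷ 40.304 g/mol = 0.38780 mol, giving 0.38780 Mg and 0.38780 O.
20.86 wt% FeO ÷ 71.844 g/mol = 0.29035 mol, giving 0.29035 Fe and 0.29035 O.
22.84 wt% Al2O3 ÷ 101.961 g/mol = 0.22401 mol, giving 0.44802 Al and 0.67203 O.
40.46 wt% SiO2 ÷ 60.083 g/mol = 0.67340 mol, giving 0.67340 Si and 1.34680 O.
Oxygen sums to 2.69698; scaling by 12/2.69698 = 4.44942 puts the formula on 12 O.
Fe: 0.29035 × 4.44942 = 1.292 atoms per formula unit.

1.292 Fe apfu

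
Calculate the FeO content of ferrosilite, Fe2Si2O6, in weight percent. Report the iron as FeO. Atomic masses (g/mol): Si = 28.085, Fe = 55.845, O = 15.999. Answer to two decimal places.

Formula mass = 263.854 g/mol.
2 Fe → 2.0000 mol FeO per formula unit; M(FeO) = 71.844, so FeO mass = 143.688 g.
143.688/263.854 × 100 = 54.46 wt%.

54.46 wt%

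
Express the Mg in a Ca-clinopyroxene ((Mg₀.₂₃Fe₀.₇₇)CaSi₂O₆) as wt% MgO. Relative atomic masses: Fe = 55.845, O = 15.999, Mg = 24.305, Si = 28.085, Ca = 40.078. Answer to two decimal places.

Formula mass = 240.833 g/mol.
0.23 Mg → 0.2300 mol MgO per formula unit; M(MgO) = 40.304, so MgO mass = 9.270 g.
9.270/240.833 × 100 = 3.85 wt%.

3.85 wt%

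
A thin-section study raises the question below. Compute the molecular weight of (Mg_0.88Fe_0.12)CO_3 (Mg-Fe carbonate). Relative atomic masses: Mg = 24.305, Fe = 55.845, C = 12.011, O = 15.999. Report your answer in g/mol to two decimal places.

Mg: 0.88 × 24.305 = 21.3884
Fe: 0.12 × 55.845 = 6.7014
C: 1 × 12.011 = 12.0110
O: 3 × 15.999 = 47.9970
Summing the contributions gives the formula mass.

88.10 g/mol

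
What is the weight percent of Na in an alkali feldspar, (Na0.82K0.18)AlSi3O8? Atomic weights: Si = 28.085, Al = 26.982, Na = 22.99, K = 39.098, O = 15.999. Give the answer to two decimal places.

7.11 mass %

Molar mass of (Na0.82K0.18)AlSi3O8: 0.82*22.99 + 0.18*39.098 + 1*26.982 + 3*28.085 + 8*15.999 = 265.118 g/mol.
Mass of Na per formula unit: 0.82 × 22.99 = 18.852 g.
Weight fraction Na = 18.852 / 265.118 = 0.0711.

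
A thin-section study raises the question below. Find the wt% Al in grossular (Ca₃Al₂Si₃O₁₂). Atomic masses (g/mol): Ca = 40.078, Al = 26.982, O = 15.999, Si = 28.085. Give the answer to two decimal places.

Molar mass of Ca₃Al₂Si₃O₁₂: 3×40.078 + 2×26.982 + 3×28.085 + 12×15.999 = 450.441 g/mol.
Mass of Al per formula unit: 2 × 26.982 = 53.964 g.
Weight fraction Al = 53.964 / 450.441 = 0.1198.

11.98 wt%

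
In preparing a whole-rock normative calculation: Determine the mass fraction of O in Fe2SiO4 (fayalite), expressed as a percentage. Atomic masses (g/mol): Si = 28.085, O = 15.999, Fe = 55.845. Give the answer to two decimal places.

Molar mass of Fe2SiO4: 2·55.845 + 1·28.085 + 4·15.999 = 203.771 g/mol.
Mass of O per formula unit: 4 × 15.999 = 63.996 g.
Weight fraction O = 63.996 / 203.771 = 0.3141.

31.41 weight percent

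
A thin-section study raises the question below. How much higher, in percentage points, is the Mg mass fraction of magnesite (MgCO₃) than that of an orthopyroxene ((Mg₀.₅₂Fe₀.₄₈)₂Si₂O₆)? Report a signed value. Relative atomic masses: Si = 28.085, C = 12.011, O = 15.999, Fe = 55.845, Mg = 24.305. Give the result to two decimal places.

M(MgCO₃) = 84.313 g/mol, so wt% Mg = 24.305/84.313 × 100 = 28.83%.
M((Mg₀.₅₂Fe₀.₄₈)₂Si₂O₆) = 231.052 g/mol, so wt% Mg = 25.277/231.052 × 100 = 10.94%.
28.83 − 10.94 = 17.89 pp.

17.89 percentage points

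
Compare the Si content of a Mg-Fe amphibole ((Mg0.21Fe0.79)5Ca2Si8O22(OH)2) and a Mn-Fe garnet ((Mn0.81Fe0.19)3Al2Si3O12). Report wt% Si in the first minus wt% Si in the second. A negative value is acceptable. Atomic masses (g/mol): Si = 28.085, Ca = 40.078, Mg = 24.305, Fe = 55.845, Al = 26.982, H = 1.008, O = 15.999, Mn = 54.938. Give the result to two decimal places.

6.98 percentage points

Si in (Mg0.21Fe0.79)5Ca2Si8O22(OH)2: molar mass 936.936 g/mol; 8×28.085 = 224.680 g → 23.98 wt%.
Si in (Mn0.81Fe0.19)3Al2Si3O12: molar mass 495.538 g/mol; 3×28.085 = 84.255 g → 17.00 wt%.
Difference = 23.98 − 17.00 = 6.98 percentage points.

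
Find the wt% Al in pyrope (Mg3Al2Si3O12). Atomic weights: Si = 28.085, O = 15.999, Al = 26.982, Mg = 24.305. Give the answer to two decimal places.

13.39 mass %

Molar mass of Mg3Al2Si3O12: 3×24.305 + 2×26.982 + 3×28.085 + 12×15.999 = 403.122 g/mol.
Mass of Al per formula unit: 2 × 26.982 = 53.964 g.
Weight fraction Al = 53.964 / 403.122 = 0.1339.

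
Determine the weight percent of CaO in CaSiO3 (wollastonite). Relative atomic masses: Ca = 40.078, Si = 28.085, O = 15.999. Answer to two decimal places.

48.28 wt%

Formula mass = 116.160 g/mol.
1 Ca → 1.0000 mol CaO per formula unit; M(CaO) = 56.077, so CaO mass = 56.077 g.
56.077/116.160 × 100 = 48.28 wt%.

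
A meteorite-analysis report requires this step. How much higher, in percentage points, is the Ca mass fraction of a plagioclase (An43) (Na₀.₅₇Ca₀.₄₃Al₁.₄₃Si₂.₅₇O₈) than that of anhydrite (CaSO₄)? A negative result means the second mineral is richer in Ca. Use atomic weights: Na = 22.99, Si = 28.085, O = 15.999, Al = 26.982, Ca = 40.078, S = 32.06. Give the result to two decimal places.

Ca in Na₀.₅₇Ca₀.₄₃Al₁.₄₃Si₂.₅₇O₈: molar mass 269.093 g/mol; 0.43×40.078 = 17.234 g → 6.40 wt%.
Ca in CaSO₄: molar mass 136.134 g/mol; 1×40.078 = 40.078 g → 29.44 wt%.
Difference = 6.40 − 29.44 = -23.04 percentage points.

-23.04 percentage points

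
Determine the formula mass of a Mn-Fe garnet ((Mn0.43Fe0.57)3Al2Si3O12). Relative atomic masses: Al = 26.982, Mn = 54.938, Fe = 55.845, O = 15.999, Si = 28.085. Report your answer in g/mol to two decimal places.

496.57 g/mol

The formula mass is the sum 1.29*54.938 + 1.71*55.845 + 2*26.982 + 3*28.085 + 12*15.999.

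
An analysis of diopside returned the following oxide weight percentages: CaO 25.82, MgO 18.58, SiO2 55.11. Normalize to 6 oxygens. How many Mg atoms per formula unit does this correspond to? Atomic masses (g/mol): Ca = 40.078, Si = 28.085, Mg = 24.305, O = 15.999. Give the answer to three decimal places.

25.82 wt% CaO ÷ 56.077 g/mol = 0.46044 mol, giving 0.46044 Ca and 0.46044 O.
18.58 wt% MgO ÷ 40.304 g/mol = 0.46100 mol, giving 0.46100 Mg and 0.46100 O.
55.11 wt% SiO2 ÷ 60.083 g/mol = 0.91723 mol, giving 0.91723 Si and 1.83446 O.
Oxygen sums to 2.75590; scaling by 6/2.75590 = 2.17715 puts the formula on 6 O.
Mg: 0.46100 × 2.17715 = 1.004 atoms per formula unit.

1.004 Mg apfu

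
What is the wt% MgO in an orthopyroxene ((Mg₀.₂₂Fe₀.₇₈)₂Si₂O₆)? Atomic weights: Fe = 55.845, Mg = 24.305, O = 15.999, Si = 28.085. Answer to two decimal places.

Formula mass = 249.976 g/mol.
0.44 Mg → 0.4400 mol MgO per formula unit; M(MgO) = 40.304, so MgO mass = 17.734 g.
17.734/249.976 × 100 = 7.09 wt%.

7.09 wt%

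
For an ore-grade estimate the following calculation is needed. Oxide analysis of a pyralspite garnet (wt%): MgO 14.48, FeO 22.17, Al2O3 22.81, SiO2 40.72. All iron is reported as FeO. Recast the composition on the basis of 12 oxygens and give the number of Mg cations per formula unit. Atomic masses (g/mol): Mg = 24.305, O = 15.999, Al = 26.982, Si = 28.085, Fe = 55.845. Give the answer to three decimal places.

1.600 Mg apfu

MgO (M=40.304): mol = 0.35927; Mg = 0.35927, O = 0.35927.
FeO (M=71.844): mol = 0.30859; Fe = 0.30859, O = 0.30859.
Al2O3 (M=101.961): mol = 0.22371; Al = 0.44742, O = 0.67113.
SiO2 (M=60.083): mol = 0.67773; Si = 0.67773, O = 1.35546.
ΣO = 2.69445; factor = 12/ΣO = 4.45360.
Mg apfu = 0.35927 × 4.45360 = 1.600.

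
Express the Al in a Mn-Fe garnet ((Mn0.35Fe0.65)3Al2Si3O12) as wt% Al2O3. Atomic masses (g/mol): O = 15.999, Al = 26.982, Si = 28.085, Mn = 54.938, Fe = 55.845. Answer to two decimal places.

20.52 wt%

Molar mass of (Mn0.35Fe0.65)3Al2Si3O12 = 1.05·54.938 + 1.95·55.845 + 2·26.982 + 3·28.085 + 12·15.999 = 496.790 g/mol.
Each formula unit contains 2 Al, equivalent to 2/2 = 1.0000 mol Al2O3.
M(Al2O3) = 2×26.982 + 3×15.999 = 101.961 g/mol.
Mass of Al2O3 per formula unit = 1.0000 × 101.961 = 101.961 g.
Al2O3 wt% = 101.961 / 496.790 × 100 = 20.52%.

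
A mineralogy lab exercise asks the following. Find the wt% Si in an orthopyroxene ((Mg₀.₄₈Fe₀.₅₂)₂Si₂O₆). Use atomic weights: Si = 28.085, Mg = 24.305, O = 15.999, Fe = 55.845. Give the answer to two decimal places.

Molar mass of (Mg₀.₄₈Fe₀.₅₂)₂Si₂O₆: 0.96·24.305 + 1.04·55.845 + 2·28.085 + 6·15.999 = 233.576 g/mol.
Mass of Si per formula unit: 2 × 28.085 = 56.170 g.
Weight fraction Si = 56.170 / 233.576 = 0.2405.

24.05 weight percent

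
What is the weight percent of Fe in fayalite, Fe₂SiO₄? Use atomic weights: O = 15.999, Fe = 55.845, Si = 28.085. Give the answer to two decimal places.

54.81 mass %

M(Fe₂SiO₄) = 203.771 g/mol.
Fe contributes 2 × 55.845 = 111.690 g per mole.
111.690/203.771 = 0.5481 → 54.81%.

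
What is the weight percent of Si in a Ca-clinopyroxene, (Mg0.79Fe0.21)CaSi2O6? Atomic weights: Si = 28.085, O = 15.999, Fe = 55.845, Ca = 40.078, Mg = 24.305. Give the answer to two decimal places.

25.17 mass %

Molar mass of (Mg0.79Fe0.21)CaSi2O6: 0.79·24.305 + 0.21·55.845 + 1·40.078 + 2·28.085 + 6·15.999 = 223.170 g/mol.
Mass of Si per formula unit: 2 × 28.085 = 56.170 g.
Weight fraction Si = 56.170 / 223.170 = 0.2517.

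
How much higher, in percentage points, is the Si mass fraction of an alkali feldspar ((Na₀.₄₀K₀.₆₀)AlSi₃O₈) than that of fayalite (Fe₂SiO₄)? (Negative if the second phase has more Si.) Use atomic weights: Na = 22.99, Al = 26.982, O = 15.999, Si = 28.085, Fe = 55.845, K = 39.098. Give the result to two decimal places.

M((Na₀.₄₀K₀.₆₀)AlSi₃O₈) = 271.884 g/mol, so wt% Si = 84.255/271.884 × 100 = 30.99%.
M(Fe₂SiO₄) = 203.771 g/mol, so wt% Si = 28.085/203.771 × 100 = 13.78%.
30.99 − 13.78 = 17.21 pp.

17.21 percentage points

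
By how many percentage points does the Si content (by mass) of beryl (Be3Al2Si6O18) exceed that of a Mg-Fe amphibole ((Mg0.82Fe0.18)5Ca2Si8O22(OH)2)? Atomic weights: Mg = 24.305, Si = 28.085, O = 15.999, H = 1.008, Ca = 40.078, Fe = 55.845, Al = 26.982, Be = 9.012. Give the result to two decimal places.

4.63 percentage points

First mineral: 168.510 g Si in 537.492 g formula = 31.35 wt% Si.
Second mineral: 224.680 g Si in 840.739 g formula = 26.72 wt% Si.
31.35% − 26.72% gives a difference of 4.63 percentage points.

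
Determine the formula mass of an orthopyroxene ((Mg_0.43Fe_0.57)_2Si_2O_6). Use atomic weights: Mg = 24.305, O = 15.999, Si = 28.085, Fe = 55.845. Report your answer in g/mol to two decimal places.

236.73 g/mol

Mg: 0.86 × 24.305 = 20.9023
Fe: 1.14 × 55.845 = 63.6633
Si: 2 × 28.085 = 56.1700
O: 6 × 15.999 = 95.9940
Summing the contributions gives the formula mass.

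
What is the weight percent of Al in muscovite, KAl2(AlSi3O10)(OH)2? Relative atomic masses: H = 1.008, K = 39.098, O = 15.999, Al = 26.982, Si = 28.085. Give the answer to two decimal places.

20.32 wt%

M(KAl2(AlSi3O10)(OH)2) = 398.303 g/mol.
Al contributes 3 × 26.982 = 80.946 g per mole.
80.946/398.303 = 0.2032 → 20.32%.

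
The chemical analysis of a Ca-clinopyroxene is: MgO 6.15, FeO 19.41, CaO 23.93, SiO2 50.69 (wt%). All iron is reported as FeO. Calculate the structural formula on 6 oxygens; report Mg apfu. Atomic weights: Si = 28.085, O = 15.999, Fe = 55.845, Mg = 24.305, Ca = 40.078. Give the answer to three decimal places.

MgO (M=40.304): mol = 0.15259; Mg = 0.15259, O = 0.15259.
FeO (M=71.844): mol = 0.27017; Fe = 0.27017, O = 0.27017.
CaO (M=56.077): mol = 0.42673; Ca = 0.42673, O = 0.42673.
SiO2 (M=60.083): mol = 0.84367; Si = 0.84367, O = 1.68734.
ΣO = 2.53683; factor = 6/ΣO = 2.36516.
Mg apfu = 0.15259 × 2.36516 = 0.361.

0.361 Mg apfu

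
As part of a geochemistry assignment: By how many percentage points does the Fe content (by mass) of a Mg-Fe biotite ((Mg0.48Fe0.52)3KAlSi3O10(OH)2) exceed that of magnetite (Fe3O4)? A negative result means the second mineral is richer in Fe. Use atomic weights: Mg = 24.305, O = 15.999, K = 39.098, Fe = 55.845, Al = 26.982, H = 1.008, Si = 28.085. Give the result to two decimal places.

-53.68 percentage points

M((Mg0.48Fe0.52)3KAlSi3O10(OH)2) = 466.456 g/mol, so wt% Fe = 87.118/466.456 × 100 = 18.68%.
M(Fe3O4) = 231.531 g/mol, so wt% Fe = 167.535/231.531 × 100 = 72.36%.
18.68 − 72.36 = -53.68 pp.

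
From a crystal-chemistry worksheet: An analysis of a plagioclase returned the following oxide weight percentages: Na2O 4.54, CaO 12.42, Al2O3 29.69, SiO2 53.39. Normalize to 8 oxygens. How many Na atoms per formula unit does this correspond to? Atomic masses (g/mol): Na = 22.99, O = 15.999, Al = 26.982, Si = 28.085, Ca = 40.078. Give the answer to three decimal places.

Na2O (M=61.979): mol = 0.07325; Na = 0.14650, O = 0.07325.
CaO (M=56.077): mol = 0.22148; Ca = 0.22148, O = 0.22148.
Al2O3 (M=101.961): mol = 0.29119; Al = 0.58238, O = 0.87357.
SiO2 (M=60.083): mol = 0.88860; Si = 0.88860, O = 1.77720.
ΣO = 2.94550; factor = 8/ΣO = 2.71601.
Na apfu = 0.14650 × 2.71601 = 0.398.

0.398 Na apfu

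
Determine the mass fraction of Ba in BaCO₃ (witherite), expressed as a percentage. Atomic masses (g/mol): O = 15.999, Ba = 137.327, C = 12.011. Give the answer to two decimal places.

69.59 weight percent

M(BaCO₃) = 197.335 g/mol.
Ba contributes 1 × 137.327 = 137.327 g per mole.
137.327/197.335 = 0.6959 → 69.59%.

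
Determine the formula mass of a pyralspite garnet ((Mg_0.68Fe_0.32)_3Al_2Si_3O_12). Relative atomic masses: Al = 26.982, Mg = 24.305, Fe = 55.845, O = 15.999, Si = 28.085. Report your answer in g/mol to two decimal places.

433.40 g/mol

Mg: 2.04 × 24.305 = 49.5822
Fe: 0.96 × 55.845 = 53.6112
Al: 2 × 26.982 = 53.9640
Si: 3 × 28.085 = 84.2550
O: 12 × 15.999 = 191.9880
Summing the contributions gives the formula mass.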